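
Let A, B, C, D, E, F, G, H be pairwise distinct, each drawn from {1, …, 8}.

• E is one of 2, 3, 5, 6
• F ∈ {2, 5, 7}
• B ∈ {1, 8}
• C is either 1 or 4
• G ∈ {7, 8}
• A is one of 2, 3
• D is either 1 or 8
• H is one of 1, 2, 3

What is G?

7

The 8 variables together cover exactly {1, 2, 3, 4, 5, 6, 7, 8} — 8 values for 8 variables — and 4 appears only in C's list, so C = 4.
The 7 still-open variables together cover exactly {1, 2, 3, 5, 6, 7, 8} — 7 values for 7 variables — and 6 appears only in E's list, so E = 6.
The 6 still-open variables draw from only 6 values {1, 2, 3, 5, 7, 8}, so each is used; only F can be 5, hence F = 5.
The 5 still-open variables draw from only 5 values {1, 2, 3, 7, 8}, so each is used; only G can be 7, hence G = 7.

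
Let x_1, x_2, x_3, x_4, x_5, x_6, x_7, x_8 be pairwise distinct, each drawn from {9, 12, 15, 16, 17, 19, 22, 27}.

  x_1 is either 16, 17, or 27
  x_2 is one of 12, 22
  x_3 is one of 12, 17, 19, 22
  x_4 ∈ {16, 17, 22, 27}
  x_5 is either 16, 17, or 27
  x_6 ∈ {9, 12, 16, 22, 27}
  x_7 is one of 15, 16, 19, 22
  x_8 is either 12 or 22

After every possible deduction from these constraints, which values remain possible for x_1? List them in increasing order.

16, 17, 27

Among the 8 variables, 9 fits only x_6 (and all 8 values in {9, 12, 15, 16, 17, 19, 22, 27} must be used), so x_6 = 9.
The 7 still-open variables draw from only 7 values {12, 15, 16, 17, 19, 22, 27}, so each is used; only x_7 can be 15, hence x_7 = 15.
The 6 still-open variables together cover exactly {12, 16, 17, 19, 22, 27} — 6 values for 6 variables — and 19 appears only in x_3's list, so x_3 = 19.
The 2 variables x_2 and x_8 are confined to {12, 22}, which locks those values in; drop them from x_4.
No further eliminations apply; x_1 can still be any of 16, 17, 27.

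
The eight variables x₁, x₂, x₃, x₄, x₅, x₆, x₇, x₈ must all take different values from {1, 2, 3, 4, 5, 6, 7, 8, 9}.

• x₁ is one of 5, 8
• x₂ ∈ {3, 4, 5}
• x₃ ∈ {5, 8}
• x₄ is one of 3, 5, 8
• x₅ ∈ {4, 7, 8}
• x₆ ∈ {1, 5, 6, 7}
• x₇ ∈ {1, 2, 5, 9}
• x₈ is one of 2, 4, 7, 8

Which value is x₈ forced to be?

The 2 variables x₁ and x₃ are confined to {5, 8}, which locks those values in; drop them from x₂, x₄, x₅, x₆, x₇, x₈.
x₄ must be 3 (only option left). Eliminate 3 elsewhere: x₂.
That leaves x₂ = 4. Strike 4 from x₅, x₈.
x₅ must be 7 (only option left). So x₆, x₈ can't be 7.
So x₈ = 2.

2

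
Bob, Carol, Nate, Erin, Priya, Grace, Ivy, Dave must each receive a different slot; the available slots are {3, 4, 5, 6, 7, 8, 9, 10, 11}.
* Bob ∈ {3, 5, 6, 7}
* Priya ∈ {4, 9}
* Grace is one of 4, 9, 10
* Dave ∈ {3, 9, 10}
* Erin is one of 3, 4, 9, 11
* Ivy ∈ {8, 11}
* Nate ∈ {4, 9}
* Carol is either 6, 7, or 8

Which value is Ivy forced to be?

Nate and Priya share exactly the 2 values {4, 9}; by pigeonhole those values go to them, so strike 4, 9 from Erin, Grace, Dave.
Grace has just one choice, so Grace = 10. Remove 10 from Dave.
Dave's domain is down to {3}, so Dave = 3. Strike 3 from Bob, Erin.
That leaves Erin = 11. So Ivy can't be 11.
So Ivy = 8.

8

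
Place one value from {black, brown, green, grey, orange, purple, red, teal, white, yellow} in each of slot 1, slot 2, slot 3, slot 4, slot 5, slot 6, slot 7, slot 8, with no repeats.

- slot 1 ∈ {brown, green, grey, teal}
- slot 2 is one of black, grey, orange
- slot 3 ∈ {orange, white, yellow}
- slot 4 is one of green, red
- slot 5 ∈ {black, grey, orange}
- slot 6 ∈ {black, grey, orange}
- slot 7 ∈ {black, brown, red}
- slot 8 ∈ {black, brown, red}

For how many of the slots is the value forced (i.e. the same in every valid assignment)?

The 3 variables slot 2, slot 5, slot 6 are confined to {black, grey, orange}, which locks those values in; drop them from slot 1, slot 3, slot 7, slot 8.
slot 7 and slot 8 share exactly the 2 values {brown, red}; by pigeonhole those values go to them, so strike brown, red from slot 1, slot 4.
That leaves slot 4 = green. Eliminate green elsewhere: slot 1.
slot 1's domain is down to {teal}, so slot 1 = teal.
Determined: slot 1=teal, slot 4=green. The other slots each still have more than one consistent value. That makes 2.

2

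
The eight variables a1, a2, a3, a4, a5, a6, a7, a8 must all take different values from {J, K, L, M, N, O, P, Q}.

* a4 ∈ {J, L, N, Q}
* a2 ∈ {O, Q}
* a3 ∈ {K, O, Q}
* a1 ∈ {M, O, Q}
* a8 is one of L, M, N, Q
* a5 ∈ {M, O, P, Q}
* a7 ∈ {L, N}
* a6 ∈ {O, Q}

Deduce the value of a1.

Among the 8 variables, J fits only a4 (and all 8 values in {J, K, L, M, N, O, P, Q} must be used), so a4 = J.
Among the 7 still-open variables, K fits only a3 (and all 7 values in {K, L, M, N, O, P, Q} must be used), so a3 = K.
Among the 6 still-open variables, P fits only a5 (and all 6 values in {L, M, N, O, P, Q} must be used), so a5 = P.
a2 and a6 share exactly the 2 values {O, Q}; by pigeonhole those values go to them, so strike O, Q from a1, a8.
So a1 = M.

M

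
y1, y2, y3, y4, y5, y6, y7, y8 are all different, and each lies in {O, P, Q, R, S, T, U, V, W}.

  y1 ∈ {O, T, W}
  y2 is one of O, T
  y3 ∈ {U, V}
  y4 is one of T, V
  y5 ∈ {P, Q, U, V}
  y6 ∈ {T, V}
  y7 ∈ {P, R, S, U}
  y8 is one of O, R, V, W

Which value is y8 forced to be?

R

y4 and y6 between them cover only {T, V} — a naked pair. Remove those values from y1, y2, y3, y5, y8.
y2 has just one choice, so y2 = O. Eliminate O elsewhere: y1, y8.
y3 has just one choice, so y3 = U. So y5, y7 can't be U.
y1's domain is down to {W}, so y1 = W. So y8 can't be W.
So y8 = R.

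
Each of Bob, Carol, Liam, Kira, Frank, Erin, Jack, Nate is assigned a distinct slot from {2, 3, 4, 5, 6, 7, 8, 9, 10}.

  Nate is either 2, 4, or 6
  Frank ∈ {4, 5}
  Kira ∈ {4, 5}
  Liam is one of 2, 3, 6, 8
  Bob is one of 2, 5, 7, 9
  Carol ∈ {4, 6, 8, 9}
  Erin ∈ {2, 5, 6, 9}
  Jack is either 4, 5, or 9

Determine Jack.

9

The 8 variables draw from only 8 values {2, 3, 4, 5, 6, 7, 8, 9}, so each is used; only Liam can be 3, hence Liam = 3.
The 7 still-open variables together cover exactly {2, 4, 5, 6, 7, 8, 9} — 7 values for 7 variables — and 7 appears only in Bob's list, so Bob = 7.
The 6 still-open variables together cover exactly {2, 4, 5, 6, 8, 9} — 6 values for 6 variables — and 8 appears only in Carol's list, so Carol = 8.
Kira and Frank share exactly the 2 values {4, 5}; by pigeonhole those values go to them, so strike 4, 5 from Erin, Jack, Nate.
So Jack = 9.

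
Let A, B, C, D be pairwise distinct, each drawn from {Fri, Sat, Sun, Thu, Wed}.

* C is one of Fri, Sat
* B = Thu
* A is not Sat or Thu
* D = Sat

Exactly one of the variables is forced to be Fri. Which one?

B has just one choice, so B = Thu.
D must be Sat (only option left). Eliminate Sat elsewhere: C.
So Fri goes to C.

C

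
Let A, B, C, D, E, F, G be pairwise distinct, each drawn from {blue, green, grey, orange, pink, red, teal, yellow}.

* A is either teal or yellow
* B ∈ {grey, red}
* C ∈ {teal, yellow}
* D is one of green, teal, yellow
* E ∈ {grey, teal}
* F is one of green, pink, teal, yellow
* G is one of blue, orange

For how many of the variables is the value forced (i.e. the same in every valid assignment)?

The 2 variables A and C are confined to {teal, yellow}, which locks those values in; drop them from D, E, F.
D's domain is down to {green}, so D = green. Remove green from F.
That leaves E = grey. So B can't be grey.
That leaves F = pink.
B has just one choice, so B = red.
Determined: B=red, D=green, E=grey, F=pink. The other variables each still have more than one consistent value. That makes 4.

4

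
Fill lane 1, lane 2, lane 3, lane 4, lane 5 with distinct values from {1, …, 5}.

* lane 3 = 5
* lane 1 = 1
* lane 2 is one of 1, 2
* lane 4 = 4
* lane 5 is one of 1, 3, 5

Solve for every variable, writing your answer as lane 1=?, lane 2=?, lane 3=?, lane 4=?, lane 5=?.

lane 1=1, lane 2=2, lane 3=5, lane 4=4, lane 5=3

lane 1's domain is down to {1}, so lane 1 = 1. Remove 1 from lane 2, lane 5.
lane 2's domain is down to {2}, so lane 2 = 2.
lane 3 must be 5 (only option left). So lane 5 can't be 5.
lane 4 must be 4 (only option left).
That leaves lane 5 = 3.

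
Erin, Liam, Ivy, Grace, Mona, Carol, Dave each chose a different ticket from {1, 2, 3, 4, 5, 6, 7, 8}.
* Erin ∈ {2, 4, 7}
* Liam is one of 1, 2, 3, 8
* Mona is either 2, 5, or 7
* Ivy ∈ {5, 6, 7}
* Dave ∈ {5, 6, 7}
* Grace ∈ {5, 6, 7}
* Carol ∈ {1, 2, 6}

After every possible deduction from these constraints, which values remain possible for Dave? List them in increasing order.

The 3 variables Ivy, Grace, Dave are confined to {5, 6, 7}, which locks those values in; drop them from Erin, Mona, Carol.
Mona has just one choice, so Mona = 2. Strike 2 from Erin, Liam, Carol.
Carol must be 1 (only option left). Remove 1 from Liam.
That leaves Erin = 4.
No further eliminations apply; Dave can still be any of 5, 6, 7.

5, 6, 7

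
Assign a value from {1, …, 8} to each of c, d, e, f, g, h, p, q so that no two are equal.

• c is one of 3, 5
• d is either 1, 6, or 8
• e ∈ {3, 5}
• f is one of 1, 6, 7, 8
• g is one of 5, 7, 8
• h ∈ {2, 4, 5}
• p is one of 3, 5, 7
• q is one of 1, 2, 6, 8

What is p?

7

Among the 8 variables, 4 fits only h (and all 8 values in {1, 2, 3, 4, 5, 6, 7, 8} must be used), so h = 4.
The 7 still-open variables together cover exactly {1, 2, 3, 5, 6, 7, 8} — 7 values for 7 variables — and 2 appears only in q's list, so q = 2.
c and e share exactly the 2 values {3, 5}; by pigeonhole those values go to them, so strike 3, 5 from g, p.
So p = 7.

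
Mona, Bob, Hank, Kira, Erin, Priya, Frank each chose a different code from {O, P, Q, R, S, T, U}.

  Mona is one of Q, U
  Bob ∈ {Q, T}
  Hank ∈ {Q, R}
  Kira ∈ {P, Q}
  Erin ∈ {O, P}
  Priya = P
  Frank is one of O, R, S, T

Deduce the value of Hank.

R

Priya has just one choice, so Priya = P. Eliminate P elsewhere: Kira, Erin.
Kira must be Q (only option left). So Mona, Bob, Hank can't be Q.
So Hank = R.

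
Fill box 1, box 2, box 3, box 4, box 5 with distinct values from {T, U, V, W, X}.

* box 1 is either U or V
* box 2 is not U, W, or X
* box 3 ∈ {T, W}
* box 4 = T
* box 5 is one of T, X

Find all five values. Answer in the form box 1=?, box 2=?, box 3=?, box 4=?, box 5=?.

box 1=U, box 2=V, box 3=W, box 4=T, box 5=X

box 4's domain is down to {T}, so box 4 = T. Eliminate T elsewhere: box 2, box 3, box 5.
box 5 has just one choice, so box 5 = X.
box 2's domain is down to {V}, so box 2 = V. So box 1 can't be V.
box 3 has just one choice, so box 3 = W.
box 1's domain is down to {U}, so box 1 = U.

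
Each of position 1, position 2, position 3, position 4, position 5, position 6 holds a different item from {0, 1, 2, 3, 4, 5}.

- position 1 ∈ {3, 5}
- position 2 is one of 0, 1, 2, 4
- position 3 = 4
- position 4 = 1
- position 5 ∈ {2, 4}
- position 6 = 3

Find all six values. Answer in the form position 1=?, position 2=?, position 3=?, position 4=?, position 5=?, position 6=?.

position 3's domain is down to {4}, so position 3 = 4. So position 2, position 5 can't be 4.
position 4's domain is down to {1}, so position 4 = 1. Remove 1 from position 2.
position 5's domain is down to {2}, so position 5 = 2. Strike 2 from position 2.
position 6 has just one choice, so position 6 = 3. Strike 3 from position 1.
position 1 must be 5 (only option left).
position 2's domain is down to {0}, so position 2 = 0.

position 1=5, position 2=0, position 3=4, position 4=1, position 5=2, position 6=3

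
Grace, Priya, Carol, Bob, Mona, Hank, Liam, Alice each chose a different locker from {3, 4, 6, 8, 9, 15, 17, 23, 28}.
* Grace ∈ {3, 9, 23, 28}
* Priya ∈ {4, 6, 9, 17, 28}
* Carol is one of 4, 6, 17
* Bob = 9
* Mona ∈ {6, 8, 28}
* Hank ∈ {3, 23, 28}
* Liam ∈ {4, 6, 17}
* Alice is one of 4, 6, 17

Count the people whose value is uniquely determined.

3

Bob must be 9 (only option left). Remove 9 from Grace, Priya.
The 7 still-open variables together cover exactly {3, 4, 6, 8, 17, 23, 28} — 7 values for 7 variables — and 8 appears only in Mona's list, so Mona = 8.
Carol, Liam, Alice between them cover only {4, 6, 17} — a naked triple. Remove those values from Priya.
Priya's domain is down to {28}, so Priya = 28. Strike 28 from Grace, Hank.
Determined: Priya=28, Bob=9, Mona=8. The other people each still have more than one consistent value. That makes 3.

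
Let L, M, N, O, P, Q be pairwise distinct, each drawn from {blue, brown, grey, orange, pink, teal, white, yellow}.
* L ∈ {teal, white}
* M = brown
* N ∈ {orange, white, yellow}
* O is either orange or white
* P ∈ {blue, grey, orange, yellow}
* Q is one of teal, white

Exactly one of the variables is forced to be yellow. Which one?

N

M has just one choice, so M = brown.
L and Q share exactly the 2 values {teal, white}; by pigeonhole those values go to them, so strike teal, white from N, O.
That leaves O = orange. Strike orange from N, P.
So yellow goes to N.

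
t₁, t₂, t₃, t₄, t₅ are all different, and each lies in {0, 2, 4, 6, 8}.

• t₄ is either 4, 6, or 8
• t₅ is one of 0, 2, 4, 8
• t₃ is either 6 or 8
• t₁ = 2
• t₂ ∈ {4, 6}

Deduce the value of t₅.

0

t₁'s domain is down to {2}, so t₁ = 2. Remove 2 from t₅.
The 4 still-open variables draw from only 4 values {0, 4, 6, 8}, so each is used; only t₅ can be 0, hence t₅ = 0.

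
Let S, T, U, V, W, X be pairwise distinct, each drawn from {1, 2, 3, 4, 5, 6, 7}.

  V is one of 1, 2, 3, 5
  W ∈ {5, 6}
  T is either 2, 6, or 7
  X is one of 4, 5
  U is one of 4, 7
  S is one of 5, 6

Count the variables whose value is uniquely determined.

S and W between them cover only {5, 6} — a naked pair. Remove those values from T, V, X.
X has just one choice, so X = 4. Strike 4 from U.
That leaves U = 7. Remove 7 from T.
That leaves T = 2. Eliminate 2 elsewhere: V.
Determined: T=2, U=7, X=4. The other variables each still have more than one consistent value. That makes 3.

3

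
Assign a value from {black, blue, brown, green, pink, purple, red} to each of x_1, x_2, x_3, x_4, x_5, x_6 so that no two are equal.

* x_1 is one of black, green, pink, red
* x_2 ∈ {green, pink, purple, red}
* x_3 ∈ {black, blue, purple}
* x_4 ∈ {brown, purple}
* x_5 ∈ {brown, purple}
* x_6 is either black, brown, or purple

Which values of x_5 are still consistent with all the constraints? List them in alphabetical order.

brown, purple

The 2 variables x_4 and x_5 are confined to {brown, purple}, which locks those values in; drop them from x_2, x_3, x_6.
x_6's domain is down to {black}, so x_6 = black. Remove black from x_1, x_3.
x_3's domain is down to {blue}, so x_3 = blue.
No further eliminations apply; x_5 can still be any of brown, purple.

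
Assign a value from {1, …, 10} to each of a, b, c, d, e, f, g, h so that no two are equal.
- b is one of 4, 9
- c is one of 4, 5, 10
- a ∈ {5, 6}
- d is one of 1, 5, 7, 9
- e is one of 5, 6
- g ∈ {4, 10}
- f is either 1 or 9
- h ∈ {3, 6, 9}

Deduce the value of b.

The 8 variables draw from only 8 values {1, 3, 4, 5, 6, 7, 9, 10}, so each is used; only h can be 3, hence h = 3.
Among the 7 still-open variables, 7 fits only d (and all 7 values in {1, 4, 5, 6, 7, 9, 10} must be used), so d = 7.
The 6 still-open variables together cover exactly {1, 4, 5, 6, 9, 10} — 6 values for 6 variables — and 1 appears only in f's list, so f = 1.
The 5 still-open variables together cover exactly {4, 5, 6, 9, 10} — 5 values for 5 variables — and 9 appears only in b's list, so b = 9.

9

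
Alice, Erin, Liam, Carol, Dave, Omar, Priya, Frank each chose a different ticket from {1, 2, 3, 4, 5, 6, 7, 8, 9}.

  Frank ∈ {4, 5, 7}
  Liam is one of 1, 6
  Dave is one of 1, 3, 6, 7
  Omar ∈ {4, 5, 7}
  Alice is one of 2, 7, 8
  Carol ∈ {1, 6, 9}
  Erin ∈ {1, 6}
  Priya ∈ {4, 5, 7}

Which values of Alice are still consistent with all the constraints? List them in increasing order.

2, 8

Erin and Liam between them cover only {1, 6} — a naked pair. Remove those values from Carol, Dave.
Carol must be 9 (only option left).
The 3 variables Omar, Priya, Frank are confined to {4, 5, 7}, which locks those values in; drop them from Alice, Dave.
Dave must be 3 (only option left).
No further eliminations apply; Alice can still be any of 2, 8.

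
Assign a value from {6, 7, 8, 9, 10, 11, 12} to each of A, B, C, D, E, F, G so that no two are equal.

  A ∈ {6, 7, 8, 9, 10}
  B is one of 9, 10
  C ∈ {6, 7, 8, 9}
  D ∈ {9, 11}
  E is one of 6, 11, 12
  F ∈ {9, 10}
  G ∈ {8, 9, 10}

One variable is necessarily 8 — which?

Among the 7 variables, 12 fits only E (and all 7 values in {6, 7, 8, 9, 10, 11, 12} must be used), so E = 12.
The 6 still-open variables together cover exactly {6, 7, 8, 9, 10, 11} — 6 values for 6 variables — and 11 appears only in D's list, so D = 11.
B and F between them cover only {9, 10} — a naked pair. Remove those values from A, C, G.
So 8 goes to G.

G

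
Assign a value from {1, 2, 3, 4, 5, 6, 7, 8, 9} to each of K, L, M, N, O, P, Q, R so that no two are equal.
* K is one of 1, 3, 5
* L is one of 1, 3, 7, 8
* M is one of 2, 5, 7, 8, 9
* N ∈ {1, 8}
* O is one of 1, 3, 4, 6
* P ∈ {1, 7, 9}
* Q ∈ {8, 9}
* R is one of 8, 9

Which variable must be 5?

K

The 2 variables Q and R are confined to {8, 9}, which locks those values in; drop them from L, M, N, P.
N has just one choice, so N = 1. Strike 1 from K, L, O, P.
P must be 7 (only option left). Strike 7 from L, M.
L must be 3 (only option left). So K, O can't be 3.
So 5 goes to K.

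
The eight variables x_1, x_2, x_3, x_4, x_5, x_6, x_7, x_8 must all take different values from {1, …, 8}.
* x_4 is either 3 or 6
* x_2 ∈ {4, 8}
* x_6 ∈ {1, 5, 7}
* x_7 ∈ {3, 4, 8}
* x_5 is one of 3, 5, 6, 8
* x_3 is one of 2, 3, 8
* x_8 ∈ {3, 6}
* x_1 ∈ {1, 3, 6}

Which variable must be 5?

x_5

The 8 variables together cover exactly {1, 2, 3, 4, 5, 6, 7, 8} — 8 values for 8 variables — and 2 appears only in x_3's list, so x_3 = 2.
The 7 still-open variables draw from only 7 values {1, 3, 4, 5, 6, 7, 8}, so each is used; only x_6 can be 7, hence x_6 = 7.
Among the 6 still-open variables, 1 fits only x_1 (and all 6 values in {1, 3, 4, 5, 6, 8} must be used), so x_1 = 1.
The 5 still-open variables together cover exactly {3, 4, 5, 6, 8} — 5 values for 5 variables — and 5 appears only in x_5's list, so x_5 = 5.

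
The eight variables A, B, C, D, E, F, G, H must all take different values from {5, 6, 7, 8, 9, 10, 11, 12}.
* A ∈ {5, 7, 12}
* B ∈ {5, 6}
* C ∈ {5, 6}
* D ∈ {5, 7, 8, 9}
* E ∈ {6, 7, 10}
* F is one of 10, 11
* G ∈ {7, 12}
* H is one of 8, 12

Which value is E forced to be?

The 8 variables together cover exactly {5, 6, 7, 8, 9, 10, 11, 12} — 8 values for 8 variables — and 9 appears only in D's list, so D = 9.
Among the 7 still-open variables, 8 fits only H (and all 7 values in {5, 6, 7, 8, 10, 11, 12} must be used), so H = 8.
The 6 still-open variables draw from only 6 values {5, 6, 7, 10, 11, 12}, so each is used; only F can be 11, hence F = 11.
The 5 still-open variables together cover exactly {5, 6, 7, 10, 12} — 5 values for 5 variables — and 10 appears only in E's list, so E = 10.

10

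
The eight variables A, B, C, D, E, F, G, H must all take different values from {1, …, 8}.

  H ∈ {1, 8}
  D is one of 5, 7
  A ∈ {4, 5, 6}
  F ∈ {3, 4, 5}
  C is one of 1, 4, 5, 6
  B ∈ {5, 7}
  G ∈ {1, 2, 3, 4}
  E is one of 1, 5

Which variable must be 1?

E

Among the 8 variables, 2 fits only G (and all 8 values in {1, 2, 3, 4, 5, 6, 7, 8} must be used), so G = 2.
Among the 7 still-open variables, 3 fits only F (and all 7 values in {1, 3, 4, 5, 6, 7, 8} must be used), so F = 3.
Among the 6 still-open variables, 8 fits only H (and all 6 values in {1, 4, 5, 6, 7, 8} must be used), so H = 8.
B and D between them cover only {5, 7} — a naked pair. Remove those values from A, C, E.
So 1 goes to E.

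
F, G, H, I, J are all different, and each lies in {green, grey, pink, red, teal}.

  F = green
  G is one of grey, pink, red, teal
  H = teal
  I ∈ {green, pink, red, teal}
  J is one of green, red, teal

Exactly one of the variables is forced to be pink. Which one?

I

F must be green (only option left). Remove green from I, J.
H's domain is down to {teal}, so H = teal. So G, I, J can't be teal.
J has just one choice, so J = red. Strike red from G, I.
So pink goes to I.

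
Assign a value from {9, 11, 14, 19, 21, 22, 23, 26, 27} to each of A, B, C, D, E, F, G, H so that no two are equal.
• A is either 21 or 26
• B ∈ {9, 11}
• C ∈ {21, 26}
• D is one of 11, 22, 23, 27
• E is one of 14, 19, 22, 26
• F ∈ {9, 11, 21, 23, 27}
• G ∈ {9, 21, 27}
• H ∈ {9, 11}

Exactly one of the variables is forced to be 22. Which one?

The 2 variables A and C are confined to {21, 26}, which locks those values in; drop them from E, F, G.
The 2 variables B and H are confined to {9, 11}, which locks those values in; drop them from D, F, G.
G has just one choice, so G = 27. Eliminate 27 elsewhere: D, F.
F has just one choice, so F = 23. Eliminate 23 elsewhere: D.
So 22 goes to D.

D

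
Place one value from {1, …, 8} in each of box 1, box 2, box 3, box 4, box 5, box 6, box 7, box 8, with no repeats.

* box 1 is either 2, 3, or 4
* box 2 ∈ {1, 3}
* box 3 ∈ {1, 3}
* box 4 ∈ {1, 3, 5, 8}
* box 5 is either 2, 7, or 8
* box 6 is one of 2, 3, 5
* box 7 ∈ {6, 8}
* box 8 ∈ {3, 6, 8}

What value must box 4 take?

5

The 8 variables draw from only 8 values {1, 2, 3, 4, 5, 6, 7, 8}, so each is used; only box 1 can be 4, hence box 1 = 4.
Among the 7 still-open variables, 7 fits only box 5 (and all 7 values in {1, 2, 3, 5, 6, 7, 8} must be used), so box 5 = 7.
The 6 still-open variables draw from only 6 values {1, 2, 3, 5, 6, 8}, so each is used; only box 6 can be 2, hence box 6 = 2.
Among the 5 still-open variables, 5 fits only box 4 (and all 5 values in {1, 3, 5, 6, 8} must be used), so box 4 = 5.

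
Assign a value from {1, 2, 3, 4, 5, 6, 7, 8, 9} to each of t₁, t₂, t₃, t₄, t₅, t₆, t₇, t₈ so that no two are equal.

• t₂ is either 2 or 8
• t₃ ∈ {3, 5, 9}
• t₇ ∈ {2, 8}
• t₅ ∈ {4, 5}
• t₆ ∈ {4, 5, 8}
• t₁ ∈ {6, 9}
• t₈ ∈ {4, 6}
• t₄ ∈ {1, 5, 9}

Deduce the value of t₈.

6

The 8 variables together cover exactly {1, 2, 3, 4, 5, 6, 8, 9} — 8 values for 8 variables — and 1 appears only in t₄'s list, so t₄ = 1.
Among the 7 still-open variables, 3 fits only t₃ (and all 7 values in {2, 3, 4, 5, 6, 8, 9} must be used), so t₃ = 3.
The 6 still-open variables draw from only 6 values {2, 4, 5, 6, 8, 9}, so each is used; only t₁ can be 9, hence t₁ = 9.
Among the 5 still-open variables, 6 fits only t₈ (and all 5 values in {2, 4, 5, 6, 8} must be used), so t₈ = 6.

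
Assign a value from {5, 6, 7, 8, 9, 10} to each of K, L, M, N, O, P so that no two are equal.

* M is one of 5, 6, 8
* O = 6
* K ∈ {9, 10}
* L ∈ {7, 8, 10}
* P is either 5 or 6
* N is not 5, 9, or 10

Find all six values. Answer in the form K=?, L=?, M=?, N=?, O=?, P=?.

K=9, L=10, M=8, N=7, O=6, P=5

O's domain is down to {6}, so O = 6. Remove 6 from M, N, P.
P has just one choice, so P = 5. Remove 5 from M.
That leaves M = 8. Eliminate 8 elsewhere: L, N.
N has just one choice, so N = 7. So L can't be 7.
L must be 10 (only option left). So K can't be 10.
K must be 9 (only option left).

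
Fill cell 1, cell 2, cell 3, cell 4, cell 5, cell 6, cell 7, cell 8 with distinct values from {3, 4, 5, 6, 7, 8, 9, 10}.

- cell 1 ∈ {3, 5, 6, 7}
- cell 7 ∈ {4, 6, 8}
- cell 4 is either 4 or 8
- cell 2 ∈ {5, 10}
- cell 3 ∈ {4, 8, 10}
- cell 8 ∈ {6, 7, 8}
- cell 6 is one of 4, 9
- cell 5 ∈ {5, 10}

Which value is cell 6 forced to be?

9

The 8 variables draw from only 8 values {3, 4, 5, 6, 7, 8, 9, 10}, so each is used; only cell 1 can be 3, hence cell 1 = 3.
The 7 still-open variables together cover exactly {4, 5, 6, 7, 8, 9, 10} — 7 values for 7 variables — and 7 appears only in cell 8's list, so cell 8 = 7.
The 6 still-open variables draw from only 6 values {4, 5, 6, 8, 9, 10}, so each is used; only cell 7 can be 6, hence cell 7 = 6.
The 5 still-open variables together cover exactly {4, 5, 8, 9, 10} — 5 values for 5 variables — and 9 appears only in cell 6's list, so cell 6 = 9.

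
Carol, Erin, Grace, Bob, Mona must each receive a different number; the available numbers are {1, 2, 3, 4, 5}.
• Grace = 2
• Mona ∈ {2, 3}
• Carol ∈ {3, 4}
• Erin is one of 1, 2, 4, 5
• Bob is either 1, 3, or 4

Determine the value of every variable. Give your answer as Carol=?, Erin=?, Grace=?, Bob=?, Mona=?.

Grace must be 2 (only option left). Remove 2 from Erin, Mona.
Mona must be 3 (only option left). Eliminate 3 elsewhere: Carol, Bob.
Carol has just one choice, so Carol = 4. Remove 4 from Erin, Bob.
Bob must be 1 (only option left). Remove 1 from Erin.
Erin has just one choice, so Erin = 5.

Carol=4, Erin=5, Grace=2, Bob=1, Mona=3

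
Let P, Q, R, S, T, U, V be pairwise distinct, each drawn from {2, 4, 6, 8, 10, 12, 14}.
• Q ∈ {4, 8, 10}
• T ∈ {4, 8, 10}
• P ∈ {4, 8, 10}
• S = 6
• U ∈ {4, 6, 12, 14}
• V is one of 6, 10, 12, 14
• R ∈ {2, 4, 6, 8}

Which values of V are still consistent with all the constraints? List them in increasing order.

12, 14

S must be 6 (only option left). Remove 6 from R, U, V.
The 6 still-open variables draw from only 6 values {2, 4, 8, 10, 12, 14}, so each is used; only R can be 2, hence R = 2.
P, Q, T between them cover only {4, 8, 10} — a naked triple. Remove those values from U, V.
No further eliminations apply; V can still be any of 12, 14.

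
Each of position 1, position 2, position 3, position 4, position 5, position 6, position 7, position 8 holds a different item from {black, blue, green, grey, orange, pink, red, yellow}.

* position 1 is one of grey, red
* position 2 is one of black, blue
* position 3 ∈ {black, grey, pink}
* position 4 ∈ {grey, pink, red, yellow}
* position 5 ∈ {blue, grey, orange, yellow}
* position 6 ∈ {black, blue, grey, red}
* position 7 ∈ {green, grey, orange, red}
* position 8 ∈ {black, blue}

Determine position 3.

pink

The 8 variables together cover exactly {black, blue, green, grey, orange, pink, red, yellow} — 8 values for 8 variables — and green appears only in position 7's list, so position 7 = green.
The 7 still-open variables draw from only 7 values {black, blue, grey, orange, pink, red, yellow}, so each is used; only position 5 can be orange, hence position 5 = orange.
Among the 6 still-open variables, yellow fits only position 4 (and all 6 values in {black, blue, grey, pink, red, yellow} must be used), so position 4 = yellow.
The 5 still-open variables together cover exactly {black, blue, grey, pink, red} — 5 values for 5 variables — and pink appears only in position 3's list, so position 3 = pink.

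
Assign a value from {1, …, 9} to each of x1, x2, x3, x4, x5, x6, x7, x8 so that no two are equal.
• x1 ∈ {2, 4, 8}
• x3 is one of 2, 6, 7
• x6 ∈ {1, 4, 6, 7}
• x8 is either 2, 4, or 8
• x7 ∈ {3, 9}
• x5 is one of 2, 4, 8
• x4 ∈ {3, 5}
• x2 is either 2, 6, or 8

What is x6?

x1, x5, x8 share exactly the 3 values {2, 4, 8}; by pigeonhole those values go to them, so strike 2, 4, 8 from x2, x3, x6.
x2's domain is down to {6}, so x2 = 6. Remove 6 from x3, x6.
x3 has just one choice, so x3 = 7. Remove 7 from x6.
So x6 = 1.

1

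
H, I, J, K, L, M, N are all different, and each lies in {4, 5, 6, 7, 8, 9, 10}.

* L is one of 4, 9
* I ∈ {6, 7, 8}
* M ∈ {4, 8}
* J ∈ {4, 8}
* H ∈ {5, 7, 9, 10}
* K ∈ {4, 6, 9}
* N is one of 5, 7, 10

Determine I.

7

J and M between them cover only {4, 8} — a naked pair. Remove those values from I, K, L.
L must be 9 (only option left). Remove 9 from H, K.
K has just one choice, so K = 6. So I can't be 6.
So I = 7.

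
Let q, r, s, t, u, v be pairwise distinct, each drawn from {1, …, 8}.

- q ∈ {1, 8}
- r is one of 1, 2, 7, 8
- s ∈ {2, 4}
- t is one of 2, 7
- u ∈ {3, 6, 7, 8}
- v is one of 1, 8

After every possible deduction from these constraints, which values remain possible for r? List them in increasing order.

q and v between them cover only {1, 8} — a naked pair. Remove those values from r, u.
r and t share exactly the 2 values {2, 7}; by pigeonhole those values go to them, so strike 2, 7 from s, u.
s's domain is down to {4}, so s = 4.
No further eliminations apply; r can still be any of 2, 7.

2, 7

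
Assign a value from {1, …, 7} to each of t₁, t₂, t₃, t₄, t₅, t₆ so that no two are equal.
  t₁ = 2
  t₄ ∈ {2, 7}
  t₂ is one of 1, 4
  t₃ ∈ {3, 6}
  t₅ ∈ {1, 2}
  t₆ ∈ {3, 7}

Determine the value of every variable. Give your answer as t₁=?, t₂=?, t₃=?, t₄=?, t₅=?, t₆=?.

t₁ has just one choice, so t₁ = 2. Strike 2 from t₄, t₅.
That leaves t₄ = 7. Strike 7 from t₆.
t₅ must be 1 (only option left). Remove 1 from t₂.
t₆'s domain is down to {3}, so t₆ = 3. Remove 3 from t₃.
That leaves t₂ = 4.
t₃ has just one choice, so t₃ = 6.

t₁=2, t₂=4, t₃=6, t₄=7, t₅=1, t₆=3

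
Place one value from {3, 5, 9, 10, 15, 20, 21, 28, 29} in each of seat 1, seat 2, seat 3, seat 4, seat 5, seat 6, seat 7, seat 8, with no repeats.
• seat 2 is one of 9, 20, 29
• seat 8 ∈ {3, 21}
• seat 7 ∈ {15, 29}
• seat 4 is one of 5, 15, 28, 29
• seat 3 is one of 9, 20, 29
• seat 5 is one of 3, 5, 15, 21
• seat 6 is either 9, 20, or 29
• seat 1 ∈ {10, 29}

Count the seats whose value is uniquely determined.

2

seat 2, seat 3, seat 6 share exactly the 3 values {9, 20, 29}; by pigeonhole those values go to them, so strike 9, 20, 29 from seat 1, seat 4, seat 7.
seat 1's domain is down to {10}, so seat 1 = 10.
That leaves seat 7 = 15. Eliminate 15 elsewhere: seat 4, seat 5.
Determined: seat 1=10, seat 7=15. The other seats each still have more than one consistent value. That makes 2.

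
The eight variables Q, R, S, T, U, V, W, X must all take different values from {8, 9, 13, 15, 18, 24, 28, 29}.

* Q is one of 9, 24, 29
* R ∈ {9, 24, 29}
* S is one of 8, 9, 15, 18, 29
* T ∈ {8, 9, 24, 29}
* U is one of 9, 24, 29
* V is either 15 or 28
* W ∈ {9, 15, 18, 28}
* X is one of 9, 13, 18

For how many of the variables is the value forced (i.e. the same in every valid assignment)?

The 8 variables together cover exactly {8, 9, 13, 15, 18, 24, 28, 29} — 8 values for 8 variables — and 13 appears only in X's list, so X = 13.
Q, R, U between them cover only {9, 24, 29} — a naked triple. Remove those values from S, T, W.
T has just one choice, so T = 8. So S can't be 8.
Determined: T=8, X=13. The other variables each still have more than one consistent value. That makes 2.

2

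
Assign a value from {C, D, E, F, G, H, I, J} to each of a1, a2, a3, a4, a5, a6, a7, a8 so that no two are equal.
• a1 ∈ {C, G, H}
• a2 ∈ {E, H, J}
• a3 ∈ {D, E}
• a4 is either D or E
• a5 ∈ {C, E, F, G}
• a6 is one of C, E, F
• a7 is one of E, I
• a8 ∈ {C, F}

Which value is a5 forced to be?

G

Among the 8 variables, I fits only a7 (and all 8 values in {C, D, E, F, G, H, I, J} must be used), so a7 = I.
The 7 still-open variables together cover exactly {C, D, E, F, G, H, J} — 7 values for 7 variables — and J appears only in a2's list, so a2 = J.
The 6 still-open variables draw from only 6 values {C, D, E, F, G, H}, so each is used; only a1 can be H, hence a1 = H.
The 5 still-open variables draw from only 5 values {C, D, E, F, G}, so each is used; only a5 can be G, hence a5 = G.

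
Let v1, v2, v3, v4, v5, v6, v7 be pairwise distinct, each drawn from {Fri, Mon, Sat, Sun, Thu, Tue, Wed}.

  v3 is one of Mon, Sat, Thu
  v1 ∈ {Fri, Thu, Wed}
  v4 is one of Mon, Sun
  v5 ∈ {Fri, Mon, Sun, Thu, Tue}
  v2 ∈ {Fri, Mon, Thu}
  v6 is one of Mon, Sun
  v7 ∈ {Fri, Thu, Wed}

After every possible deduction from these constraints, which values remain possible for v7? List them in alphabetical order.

Fri, Thu, Wed

The 7 variables draw from only 7 values {Fri, Mon, Sat, Sun, Thu, Tue, Wed}, so each is used; only v3 can be Sat, hence v3 = Sat.
The 6 still-open variables together cover exactly {Fri, Mon, Sun, Thu, Tue, Wed} — 6 values for 6 variables — and Tue appears only in v5's list, so v5 = Tue.
v4 and v6 share exactly the 2 values {Mon, Sun}; by pigeonhole those values go to them, so strike Mon, Sun from v2.
No further eliminations apply; v7 can still be any of Fri, Thu, Wed.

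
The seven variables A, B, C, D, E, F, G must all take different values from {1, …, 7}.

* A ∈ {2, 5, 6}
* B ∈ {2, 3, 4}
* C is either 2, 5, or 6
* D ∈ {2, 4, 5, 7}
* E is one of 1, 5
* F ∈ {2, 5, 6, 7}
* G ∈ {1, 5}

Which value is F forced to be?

7

Among the 7 variables, 3 fits only B (and all 7 values in {1, 2, 3, 4, 5, 6, 7} must be used), so B = 3.
The 6 still-open variables draw from only 6 values {1, 2, 4, 5, 6, 7}, so each is used; only D can be 4, hence D = 4.
The 5 still-open variables draw from only 5 values {1, 2, 5, 6, 7}, so each is used; only F can be 7, hence F = 7.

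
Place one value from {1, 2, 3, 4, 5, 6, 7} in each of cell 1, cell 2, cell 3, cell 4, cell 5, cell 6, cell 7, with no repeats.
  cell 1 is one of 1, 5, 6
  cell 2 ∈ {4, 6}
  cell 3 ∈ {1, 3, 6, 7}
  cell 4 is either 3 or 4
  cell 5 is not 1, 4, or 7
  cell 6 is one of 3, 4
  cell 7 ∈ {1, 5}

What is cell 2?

6

The 7 variables draw from only 7 values {1, 2, 3, 4, 5, 6, 7}, so each is used; only cell 5 can be 2, hence cell 5 = 2.
Among the 6 still-open variables, 7 fits only cell 3 (and all 6 values in {1, 3, 4, 5, 6, 7} must be used), so cell 3 = 7.
The 2 variables cell 4 and cell 6 are confined to {3, 4}, which locks those values in; drop them from cell 2.
So cell 2 = 6.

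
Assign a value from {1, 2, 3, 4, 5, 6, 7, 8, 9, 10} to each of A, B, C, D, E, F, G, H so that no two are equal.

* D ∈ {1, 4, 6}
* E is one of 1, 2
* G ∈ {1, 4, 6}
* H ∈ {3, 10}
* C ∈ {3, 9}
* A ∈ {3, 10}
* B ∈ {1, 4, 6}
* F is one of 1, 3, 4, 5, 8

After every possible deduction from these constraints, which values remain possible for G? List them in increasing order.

A and H share exactly the 2 values {3, 10}; by pigeonhole those values go to them, so strike 3, 10 from C, F.
C has just one choice, so C = 9.
B, D, G share exactly the 3 values {1, 4, 6}; by pigeonhole those values go to them, so strike 1, 4, 6 from E, F.
That leaves E = 2.
No further eliminations apply; G can still be any of 1, 4, 6.

1, 4, 6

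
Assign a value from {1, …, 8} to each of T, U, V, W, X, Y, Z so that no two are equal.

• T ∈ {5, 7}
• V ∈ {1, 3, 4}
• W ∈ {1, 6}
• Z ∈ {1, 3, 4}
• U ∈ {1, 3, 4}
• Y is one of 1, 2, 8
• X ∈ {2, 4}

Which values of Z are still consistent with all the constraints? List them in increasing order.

1, 3, 4

The 3 variables U, V, Z are confined to {1, 3, 4}, which locks those values in; drop them from W, X, Y.
W's domain is down to {6}, so W = 6.
That leaves X = 2. So Y can't be 2.
Y has just one choice, so Y = 8.
No further eliminations apply; Z can still be any of 1, 3, 4.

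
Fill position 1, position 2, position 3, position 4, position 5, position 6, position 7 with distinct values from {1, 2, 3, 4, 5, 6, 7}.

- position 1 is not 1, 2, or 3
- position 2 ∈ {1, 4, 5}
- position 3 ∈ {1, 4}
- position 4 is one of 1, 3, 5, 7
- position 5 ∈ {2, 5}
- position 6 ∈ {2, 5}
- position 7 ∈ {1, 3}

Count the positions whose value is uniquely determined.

3

The 7 variables together cover exactly {1, 2, 3, 4, 5, 6, 7} — 7 values for 7 variables — and 6 appears only in position 1's list, so position 1 = 6.
The 6 still-open variables draw from only 6 values {1, 2, 3, 4, 5, 7}, so each is used; only position 4 can be 7, hence position 4 = 7.
Among the 5 still-open variables, 3 fits only position 7 (and all 5 values in {1, 2, 3, 4, 5} must be used), so position 7 = 3.
position 5 and position 6 between them cover only {2, 5} — a naked pair. Remove those values from position 2.
Determined: position 1=6, position 4=7, position 7=3. The other positions each still have more than one consistent value. That makes 3.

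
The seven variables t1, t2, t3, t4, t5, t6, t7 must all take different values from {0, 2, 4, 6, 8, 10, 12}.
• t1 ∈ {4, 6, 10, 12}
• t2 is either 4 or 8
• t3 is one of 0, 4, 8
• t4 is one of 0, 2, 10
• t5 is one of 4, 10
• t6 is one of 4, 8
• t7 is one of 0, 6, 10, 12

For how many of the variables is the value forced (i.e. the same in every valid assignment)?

3

The 7 variables draw from only 7 values {0, 2, 4, 6, 8, 10, 12}, so each is used; only t4 can be 2, hence t4 = 2.
The 2 variables t2 and t6 are confined to {4, 8}, which locks those values in; drop them from t1, t3, t5.
t3's domain is down to {0}, so t3 = 0. Eliminate 0 elsewhere: t7.
That leaves t5 = 10. So t1, t7 can't be 10.
Determined: t3=0, t4=2, t5=10. The other variables each still have more than one consistent value. That makes 3.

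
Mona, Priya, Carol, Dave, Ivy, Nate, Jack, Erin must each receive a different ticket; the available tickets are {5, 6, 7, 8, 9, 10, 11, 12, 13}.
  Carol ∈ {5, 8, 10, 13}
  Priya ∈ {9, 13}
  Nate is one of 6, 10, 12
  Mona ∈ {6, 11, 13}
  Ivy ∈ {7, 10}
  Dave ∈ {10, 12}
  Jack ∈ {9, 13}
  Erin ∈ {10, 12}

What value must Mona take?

Priya and Jack between them cover only {9, 13} — a naked pair. Remove those values from Mona, Carol.
Dave and Erin between them cover only {10, 12} — a naked pair. Remove those values from Carol, Ivy, Nate.
Ivy has just one choice, so Ivy = 7.
That leaves Nate = 6. Strike 6 from Mona.
So Mona = 11.

11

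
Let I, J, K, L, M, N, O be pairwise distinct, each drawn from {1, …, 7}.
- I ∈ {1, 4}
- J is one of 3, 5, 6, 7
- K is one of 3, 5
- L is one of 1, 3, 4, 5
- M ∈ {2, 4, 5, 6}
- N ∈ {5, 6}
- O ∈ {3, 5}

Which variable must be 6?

N

The 7 variables draw from only 7 values {1, 2, 3, 4, 5, 6, 7}, so each is used; only M can be 2, hence M = 2.
The 6 still-open variables together cover exactly {1, 3, 4, 5, 6, 7} — 6 values for 6 variables — and 7 appears only in J's list, so J = 7.
The 5 still-open variables together cover exactly {1, 3, 4, 5, 6} — 5 values for 5 variables — and 6 appears only in N's list, so N = 6.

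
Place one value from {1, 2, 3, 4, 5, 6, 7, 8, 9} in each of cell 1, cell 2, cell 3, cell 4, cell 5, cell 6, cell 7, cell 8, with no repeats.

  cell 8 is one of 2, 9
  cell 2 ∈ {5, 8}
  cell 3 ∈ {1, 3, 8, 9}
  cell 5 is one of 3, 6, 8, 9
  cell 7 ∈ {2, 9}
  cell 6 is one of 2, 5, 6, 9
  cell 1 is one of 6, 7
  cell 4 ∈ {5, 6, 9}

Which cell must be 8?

The 8 variables draw from only 8 values {1, 2, 3, 5, 6, 7, 8, 9}, so each is used; only cell 3 can be 1, hence cell 3 = 1.
The 7 still-open variables together cover exactly {2, 3, 5, 6, 7, 8, 9} — 7 values for 7 variables — and 3 appears only in cell 5's list, so cell 5 = 3.
Among the 6 still-open variables, 7 fits only cell 1 (and all 6 values in {2, 5, 6, 7, 8, 9} must be used), so cell 1 = 7.
The 5 still-open variables together cover exactly {2, 5, 6, 8, 9} — 5 values for 5 variables — and 8 appears only in cell 2's list, so cell 2 = 8.

cell 2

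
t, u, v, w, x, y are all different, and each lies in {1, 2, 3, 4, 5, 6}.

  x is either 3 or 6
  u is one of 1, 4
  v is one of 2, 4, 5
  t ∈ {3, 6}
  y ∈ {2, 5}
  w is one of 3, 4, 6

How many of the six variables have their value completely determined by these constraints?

The 6 variables draw from only 6 values {1, 2, 3, 4, 5, 6}, so each is used; only u can be 1, hence u = 1.
t and x share exactly the 2 values {3, 6}; by pigeonhole those values go to them, so strike 3, 6 from w.
w's domain is down to {4}, so w = 4. So v can't be 4.
Determined: u=1, w=4. The other variables each still have more than one consistent value. That makes 2.

2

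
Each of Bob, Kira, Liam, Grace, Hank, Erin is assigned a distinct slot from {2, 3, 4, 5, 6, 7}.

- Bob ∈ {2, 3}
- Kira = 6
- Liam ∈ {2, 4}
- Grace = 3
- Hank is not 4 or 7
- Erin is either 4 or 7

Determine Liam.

Kira has just one choice, so Kira = 6. Eliminate 6 elsewhere: Hank.
That leaves Grace = 3. Eliminate 3 elsewhere: Bob, Hank.
That leaves Bob = 2. Strike 2 from Liam, Hank.
So Liam = 4.

4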